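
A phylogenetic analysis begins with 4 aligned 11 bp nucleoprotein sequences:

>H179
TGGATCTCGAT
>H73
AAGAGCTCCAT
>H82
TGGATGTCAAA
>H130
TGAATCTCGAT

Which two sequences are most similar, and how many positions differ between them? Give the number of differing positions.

1

Pairwise Hamming distances:
  H179 vs H73: 4
  H179 vs H82: 3
  H179 vs H130: 1
  H73 vs H82: 6
  H73 vs H130: 5
  H82 vs H130: 4
The smallest is 1, between H179 and H130.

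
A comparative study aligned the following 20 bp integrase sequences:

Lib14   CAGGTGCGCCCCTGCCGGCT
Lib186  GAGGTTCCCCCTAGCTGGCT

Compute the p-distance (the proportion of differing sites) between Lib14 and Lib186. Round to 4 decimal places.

0.3000

Mismatches occur at site 1 (C↔G), site 6 (G↔T), site 8 (G↔C), site 12 (C↔T), site 13 (T↔A), site 16 (C↔T).
There are 6 differences over 20 sites, so p = 6/20 = 0.3000.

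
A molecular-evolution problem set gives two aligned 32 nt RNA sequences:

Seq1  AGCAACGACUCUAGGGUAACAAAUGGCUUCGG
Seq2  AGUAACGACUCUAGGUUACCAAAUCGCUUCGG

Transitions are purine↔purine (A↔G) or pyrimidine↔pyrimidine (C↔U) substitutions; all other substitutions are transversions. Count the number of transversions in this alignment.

3

Mismatches occur at site 3 (C↔U, transition), site 16 (G↔U, transversion), site 19 (A↔C, transversion), site 25 (G↔C, transversion).
Of the 4 differences, 1 transition and 3 transversions, so the answer is 3.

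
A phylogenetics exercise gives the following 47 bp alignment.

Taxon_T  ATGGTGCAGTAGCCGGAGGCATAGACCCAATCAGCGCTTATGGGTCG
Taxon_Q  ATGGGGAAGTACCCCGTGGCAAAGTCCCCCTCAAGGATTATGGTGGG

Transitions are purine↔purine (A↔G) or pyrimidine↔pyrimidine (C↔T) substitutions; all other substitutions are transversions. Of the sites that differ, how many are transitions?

Mismatches occur at site 5 (T→G, transversion), site 7 (C→A, transversion), site 12 (G→C, transversion), site 15 (G→C, transversion), site 17 (A→T, transversion), site 22 (T→A, transversion), site 25 (A→T, transversion), site 29 (A→C, transversion), site 30 (A→C, transversion), site 34 (G→A, transition), site 35 (C→G, transversion), site 37 (C→A, transversion), site 44 (G→T, transversion), site 45 (T→G, transversion), site 46 (C→G, transversion).
Of the 15 differences, 1 transition and 14 transversions, so the answer is 1.

1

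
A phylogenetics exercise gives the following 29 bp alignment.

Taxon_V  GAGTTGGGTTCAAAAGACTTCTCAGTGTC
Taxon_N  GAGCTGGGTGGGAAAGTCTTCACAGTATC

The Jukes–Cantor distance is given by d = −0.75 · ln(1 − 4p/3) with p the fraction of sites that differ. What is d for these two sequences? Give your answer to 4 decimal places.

0.2913

Differing sites — 4:T/C; 10:T/G; 11:C/G; 12:A/G; 17:A/T; 22:T/A; 27:G/A.
p = 7/29 = 0.241379.
d = −0.75 · ln(1 − (4/3)·0.241379) = −0.75 · ln(0.678161) = −0.75 · (-0.388371) = 0.2913.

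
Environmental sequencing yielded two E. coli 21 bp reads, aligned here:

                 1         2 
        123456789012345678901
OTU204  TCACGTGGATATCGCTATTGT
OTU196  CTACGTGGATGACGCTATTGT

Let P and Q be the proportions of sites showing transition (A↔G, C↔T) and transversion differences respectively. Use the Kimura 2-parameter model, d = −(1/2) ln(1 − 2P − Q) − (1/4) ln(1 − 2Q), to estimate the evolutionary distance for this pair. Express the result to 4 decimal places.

0.2278

Mismatches occur at site 1 (T↔C, transition), site 2 (C↔T, transition), site 11 (A↔G, transition), site 12 (T↔A, transversion).
Of the 4 differences, 3 transitions and 1 transversion over 21 sites: P = 3/21 = 0.142857, Q = 1/21 = 0.047619.
d = −0.5·ln(0.666667) − 0.25·ln(0.904762) = −0.5·(-0.405465) − 0.25·(-0.100083) = 0.2278.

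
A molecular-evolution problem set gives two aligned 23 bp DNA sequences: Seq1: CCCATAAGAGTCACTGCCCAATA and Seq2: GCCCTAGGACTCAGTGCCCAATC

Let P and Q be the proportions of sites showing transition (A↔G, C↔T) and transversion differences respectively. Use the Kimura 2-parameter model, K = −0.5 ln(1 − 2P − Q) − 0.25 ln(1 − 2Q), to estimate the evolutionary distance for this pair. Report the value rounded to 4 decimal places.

0.3241

Mismatches occur at site 1 (C↔G, transversion), site 4 (A↔C, transversion), site 7 (A↔G, transition), site 10 (G↔C, transversion), site 14 (C↔G, transversion), site 23 (A↔C, transversion).
Of the 6 differences, 1 transition and 5 transversions over 23 sites: P = 1/23 = 0.043478, Q = 5/23 = 0.217391.
d = −0.5·ln(0.695653) − 0.25·ln(0.565218) = −0.5·(-0.362904) − 0.25·(-0.570544) = 0.3241.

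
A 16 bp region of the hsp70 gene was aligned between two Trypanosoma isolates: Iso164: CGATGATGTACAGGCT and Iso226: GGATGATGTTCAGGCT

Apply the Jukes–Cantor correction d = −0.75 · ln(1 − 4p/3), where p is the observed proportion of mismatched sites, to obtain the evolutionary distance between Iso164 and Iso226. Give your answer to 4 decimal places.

Differing sites — 1:C/G; 10:A/T.
p = 2/16 = 0.125000.
d = −0.75 · ln(1 − (4/3)·0.125000) = −0.75 · ln(0.833333) = −0.75 · (-0.182322) = 0.1367.

0.1367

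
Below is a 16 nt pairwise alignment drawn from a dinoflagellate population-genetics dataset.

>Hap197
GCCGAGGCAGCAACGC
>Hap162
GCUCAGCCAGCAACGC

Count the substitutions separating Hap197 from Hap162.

Mismatches occur at site 3 (C→U), site 4 (G→C), site 7 (G→C).
That gives 3 mismatches out of 16 aligned sites, so the Hamming distance is 3.

3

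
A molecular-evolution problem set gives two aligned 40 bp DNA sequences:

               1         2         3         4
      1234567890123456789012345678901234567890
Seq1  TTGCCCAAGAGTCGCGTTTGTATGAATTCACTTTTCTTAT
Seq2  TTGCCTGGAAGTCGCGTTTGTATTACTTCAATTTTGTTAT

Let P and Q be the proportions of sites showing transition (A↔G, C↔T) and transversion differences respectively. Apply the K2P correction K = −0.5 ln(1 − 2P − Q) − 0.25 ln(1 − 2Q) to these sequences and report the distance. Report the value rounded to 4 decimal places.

The sequences differ at positions 6 (C/T, transition), 7 (A/G, transition), 8 (A/G, transition), 9 (G/A, transition), 24 (G/T, transversion), 26 (A/C, transversion), 31 (C/A, transversion), 36 (C/G, transversion).
Of the 8 differences, 4 transitions and 4 transversions over 40 sites: P = 4/40 = 0.100000, Q = 4/40 = 0.100000.
d = −0.5·ln(0.700000) − 0.25·ln(0.800000) = −0.5·(-0.356675) − 0.25·(-0.223144) = 0.2341.

0.2341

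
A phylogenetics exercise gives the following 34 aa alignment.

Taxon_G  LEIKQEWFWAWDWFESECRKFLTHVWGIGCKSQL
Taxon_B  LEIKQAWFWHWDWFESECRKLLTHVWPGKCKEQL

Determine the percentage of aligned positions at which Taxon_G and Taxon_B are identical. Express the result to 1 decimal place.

79.4%

Differing sites — 6:E/A; 10:A/H; 21:F/L; 27:G/P; 28:I/G; 29:G/K; 32:S/E.
27 of the 34 sites match, so the percent identity is 27/34 × 100 = 79.4%.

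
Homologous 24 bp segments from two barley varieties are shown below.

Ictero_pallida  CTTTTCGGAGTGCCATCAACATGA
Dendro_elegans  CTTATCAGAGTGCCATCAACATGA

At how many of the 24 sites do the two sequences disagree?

Differing sites — 4:T/A; 7:G/A.
That gives 2 mismatches out of 24 aligned sites, so the Hamming distance is 2.

2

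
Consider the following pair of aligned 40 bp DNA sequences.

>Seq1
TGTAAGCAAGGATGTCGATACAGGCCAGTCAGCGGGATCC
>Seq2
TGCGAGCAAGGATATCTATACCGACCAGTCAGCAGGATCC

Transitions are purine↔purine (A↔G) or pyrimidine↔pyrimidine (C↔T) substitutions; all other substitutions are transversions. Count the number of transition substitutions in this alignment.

Mismatches occur at site 3 (T↔C, transition), site 4 (A↔G, transition), site 14 (G↔A, transition), site 17 (G↔T, transversion), site 22 (A↔C, transversion), site 24 (G↔A, transition), site 34 (G↔A, transition).
Of the 7 differences, 5 transitions and 2 transversions, so the answer is 5.

5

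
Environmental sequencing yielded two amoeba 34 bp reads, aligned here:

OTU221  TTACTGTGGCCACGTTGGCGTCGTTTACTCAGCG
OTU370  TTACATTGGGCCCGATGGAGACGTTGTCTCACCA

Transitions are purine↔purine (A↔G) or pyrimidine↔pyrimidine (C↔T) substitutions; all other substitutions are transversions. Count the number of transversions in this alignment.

Differing sites — 5:T/A (Tv); 6:G/T (Tv); 10:C/G (Tv); 12:A/C (Tv); 15:T/A (Tv); 19:C/A (Tv); 21:T/A (Tv); 26:T/G (Tv); 27:A/T (Tv); 32:G/C (Tv); 34:G/A (Ti).
Of the 11 differences, 1 transition and 10 transversions, so the answer is 10.

10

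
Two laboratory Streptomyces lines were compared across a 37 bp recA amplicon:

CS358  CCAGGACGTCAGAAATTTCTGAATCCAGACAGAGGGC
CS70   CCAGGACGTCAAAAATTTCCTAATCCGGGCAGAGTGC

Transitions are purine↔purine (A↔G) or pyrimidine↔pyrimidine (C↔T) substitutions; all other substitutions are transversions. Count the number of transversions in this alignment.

2

The sequences differ at positions 12 (G/A, transition), 20 (T/C, transition), 21 (G/T, transversion), 27 (A/G, transition), 29 (A/G, transition), 35 (G/T, transversion).
Of the 6 differences, 4 transitions and 2 transversions, so the answer is 2.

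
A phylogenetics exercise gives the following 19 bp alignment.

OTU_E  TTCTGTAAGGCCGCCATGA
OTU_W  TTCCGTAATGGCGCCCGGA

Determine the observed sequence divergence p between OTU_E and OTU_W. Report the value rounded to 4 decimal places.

0.2632

Mismatches occur at site 4 (T→C), site 9 (G→T), site 11 (C→G), site 16 (A→C), site 17 (T→G).
There are 5 differences over 19 sites, so p = 5/19 = 0.2632.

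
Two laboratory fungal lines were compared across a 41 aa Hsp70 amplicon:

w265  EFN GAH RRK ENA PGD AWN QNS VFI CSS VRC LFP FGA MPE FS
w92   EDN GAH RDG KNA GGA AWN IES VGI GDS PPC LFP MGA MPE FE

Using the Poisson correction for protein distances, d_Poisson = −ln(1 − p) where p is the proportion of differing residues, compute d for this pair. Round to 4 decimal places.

0.4555

Mismatches occur at site 2 (F↔D), site 8 (R↔D), site 9 (K↔G), site 10 (E↔K), site 13 (P↔G), site 15 (D↔A), site 19 (Q↔I), site 20 (N↔E), site 23 (F↔G), site 25 (C↔G), site 26 (S↔D), site 28 (V↔P), site 29 (R↔P), site 34 (F↔M), site 41 (S↔E).
p = 15/41 = 0.365854.
d = −ln(1 − 0.365854) = −ln(0.634146) = 0.4555.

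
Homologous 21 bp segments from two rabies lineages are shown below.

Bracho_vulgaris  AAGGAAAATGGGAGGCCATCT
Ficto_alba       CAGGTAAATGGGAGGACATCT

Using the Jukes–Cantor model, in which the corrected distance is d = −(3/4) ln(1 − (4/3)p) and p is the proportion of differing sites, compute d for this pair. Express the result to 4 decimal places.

Mismatches occur at site 1 (A/C), site 5 (A/T), site 16 (C/A).
p = 3/21 = 0.142857.
d = −0.75 · ln(1 − (4/3)·0.142857) = −0.75 · ln(0.809524) = −0.75 · (-0.211309) = 0.1585.

0.1585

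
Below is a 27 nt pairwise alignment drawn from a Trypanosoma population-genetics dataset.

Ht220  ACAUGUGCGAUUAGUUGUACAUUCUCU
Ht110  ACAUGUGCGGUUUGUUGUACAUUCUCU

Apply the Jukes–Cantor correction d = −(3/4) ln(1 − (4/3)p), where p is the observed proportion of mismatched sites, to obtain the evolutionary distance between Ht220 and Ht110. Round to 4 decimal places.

0.0780

Differing sites — 10:A/G; 13:A/U.
p = 2/27 = 0.074074.
d = −0.75 · ln(1 − (4/3)·0.074074) = −0.75 · ln(0.901235) = −0.75 · (-0.103989) = 0.0780.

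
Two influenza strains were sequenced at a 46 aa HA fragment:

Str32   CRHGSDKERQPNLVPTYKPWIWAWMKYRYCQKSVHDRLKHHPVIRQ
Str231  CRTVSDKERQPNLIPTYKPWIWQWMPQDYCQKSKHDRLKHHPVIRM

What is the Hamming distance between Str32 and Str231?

9

Differing sites — 3:H/T; 4:G/V; 14:V/I; 23:A/Q; 26:K/P; 27:Y/Q; 28:R/D; 34:V/K; 46:Q/M.
That gives 9 mismatches out of 46 aligned sites, so the Hamming distance is 9.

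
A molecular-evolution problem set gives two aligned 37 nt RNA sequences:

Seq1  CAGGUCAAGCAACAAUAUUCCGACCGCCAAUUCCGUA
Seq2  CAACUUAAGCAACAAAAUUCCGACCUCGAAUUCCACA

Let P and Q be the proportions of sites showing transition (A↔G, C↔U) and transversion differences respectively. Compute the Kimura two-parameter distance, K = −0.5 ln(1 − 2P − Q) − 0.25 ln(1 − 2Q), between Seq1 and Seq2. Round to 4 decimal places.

Differing sites — 3:G/A (Ti); 4:G/C (Tv); 6:C/U (Ti); 16:U/A (Tv); 26:G/U (Tv); 28:C/G (Tv); 35:G/A (Ti); 36:U/C (Ti).
Of the 8 differences, 4 transitions and 4 transversions over 37 sites: P = 4/37 = 0.108108, Q = 4/37 = 0.108108.
d = −0.5·ln(0.675676) − 0.25·ln(0.783784) = −0.5·(-0.392042) − 0.25·(-0.243622) = 0.2569.

0.2569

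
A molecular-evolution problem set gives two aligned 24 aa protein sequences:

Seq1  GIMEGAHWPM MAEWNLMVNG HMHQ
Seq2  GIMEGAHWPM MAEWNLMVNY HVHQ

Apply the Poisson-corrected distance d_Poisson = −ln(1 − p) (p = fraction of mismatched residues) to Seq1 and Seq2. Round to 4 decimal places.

0.0870

The sequences differ at positions 20 (G/Y), 22 (M/V).
p = 2/24 = 0.083333.
d = −ln(1 − 0.083333) = −ln(0.916667) = 0.0870.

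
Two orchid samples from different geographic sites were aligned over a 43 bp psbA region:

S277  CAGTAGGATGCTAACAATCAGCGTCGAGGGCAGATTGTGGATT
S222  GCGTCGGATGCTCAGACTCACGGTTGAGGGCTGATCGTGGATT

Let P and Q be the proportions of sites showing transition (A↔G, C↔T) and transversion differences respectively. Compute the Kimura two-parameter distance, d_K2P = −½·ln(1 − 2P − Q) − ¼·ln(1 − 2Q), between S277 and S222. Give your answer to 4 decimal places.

Differing sites — 1:C/G (Tv); 2:A/C (Tv); 5:A/C (Tv); 13:A/C (Tv); 15:C/G (Tv); 17:A/C (Tv); 21:G/C (Tv); 22:C/G (Tv); 25:C/T (Ti); 32:A/T (Tv); 36:T/C (Ti).
Of the 11 differences, 2 transitions and 9 transversions over 43 sites: P = 2/43 = 0.046512, Q = 9/43 = 0.209302.
d = −0.5·ln(0.697674) − 0.25·ln(0.581396) = −0.5·(-0.360003) − 0.25·(-0.542323) = 0.3156.

0.3156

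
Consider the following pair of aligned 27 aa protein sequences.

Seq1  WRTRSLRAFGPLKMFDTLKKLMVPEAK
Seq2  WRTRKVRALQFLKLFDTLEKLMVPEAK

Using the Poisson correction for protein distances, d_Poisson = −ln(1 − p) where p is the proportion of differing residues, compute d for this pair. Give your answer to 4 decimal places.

0.3001

The sequences differ at positions 5 (S/K), 6 (L/V), 9 (F/L), 10 (G/Q), 11 (P/F), 14 (M/L), 19 (K/E).
p = 7/27 = 0.259259.
d = −ln(1 − 0.259259) = −ln(0.740741) = 0.3001.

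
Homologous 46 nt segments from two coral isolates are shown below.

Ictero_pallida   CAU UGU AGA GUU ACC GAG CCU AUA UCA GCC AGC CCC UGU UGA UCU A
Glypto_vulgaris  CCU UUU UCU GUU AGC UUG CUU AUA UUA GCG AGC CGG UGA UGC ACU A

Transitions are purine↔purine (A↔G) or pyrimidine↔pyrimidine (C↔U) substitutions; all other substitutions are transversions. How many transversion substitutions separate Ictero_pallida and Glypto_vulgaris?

14

Differing sites — 2:A/C (Tv); 5:G/U (Tv); 7:A/U (Tv); 8:G/C (Tv); 9:A/U (Tv); 14:C/G (Tv); 16:G/U (Tv); 17:A/U (Tv); 20:C/U (Ti); 26:C/U (Ti); 30:C/G (Tv); 35:C/G (Tv); 36:C/G (Tv); 39:U/A (Tv); 42:A/C (Tv); 43:U/A (Tv).
Of the 16 differences, 2 transitions and 14 transversions, so the answer is 14.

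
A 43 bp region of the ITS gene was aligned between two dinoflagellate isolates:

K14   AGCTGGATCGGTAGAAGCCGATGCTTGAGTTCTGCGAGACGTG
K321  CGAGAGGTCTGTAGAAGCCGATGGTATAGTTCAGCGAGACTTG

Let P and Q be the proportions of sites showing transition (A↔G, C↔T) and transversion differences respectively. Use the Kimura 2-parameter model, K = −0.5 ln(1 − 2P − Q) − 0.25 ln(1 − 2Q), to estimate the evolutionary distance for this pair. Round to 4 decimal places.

0.3156

Differing sites — 1:A/C (Tv); 3:C/A (Tv); 4:T/G (Tv); 5:G/A (Ti); 7:A/G (Ti); 10:G/T (Tv); 24:C/G (Tv); 26:T/A (Tv); 27:G/T (Tv); 33:T/A (Tv); 41:G/T (Tv).
Of the 11 differences, 2 transitions and 9 transversions over 43 sites: P = 2/43 = 0.046512, Q = 9/43 = 0.209302.
d = −0.5·ln(0.697674) − 0.25·ln(0.581396) = −0.5·(-0.360003) − 0.25·(-0.542323) = 0.3156.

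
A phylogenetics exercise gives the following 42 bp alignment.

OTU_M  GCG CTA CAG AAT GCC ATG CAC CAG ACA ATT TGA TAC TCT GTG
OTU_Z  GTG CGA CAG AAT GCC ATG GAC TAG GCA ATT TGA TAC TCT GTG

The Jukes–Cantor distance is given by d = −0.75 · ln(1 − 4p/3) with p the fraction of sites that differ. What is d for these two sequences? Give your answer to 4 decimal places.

0.1296

The sequences differ at positions 2 (C/T), 5 (T/G), 19 (C/G), 22 (C/T), 25 (A/G).
p = 5/42 = 0.119048.
d = −0.75 · ln(1 − (4/3)·0.119048) = −0.75 · ln(0.841269) = −0.75 · (-0.172844) = 0.1296.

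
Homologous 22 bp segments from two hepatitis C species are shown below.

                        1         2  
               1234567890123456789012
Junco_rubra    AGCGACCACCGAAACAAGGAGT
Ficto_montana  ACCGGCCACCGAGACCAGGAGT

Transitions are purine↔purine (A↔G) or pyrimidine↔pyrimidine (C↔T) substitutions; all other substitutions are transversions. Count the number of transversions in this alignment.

2

The sequences differ at positions 2 (G/C, transversion), 5 (A/G, transition), 13 (A/G, transition), 16 (A/C, transversion).
Of the 4 differences, 2 transitions and 2 transversions, so the answer is 2.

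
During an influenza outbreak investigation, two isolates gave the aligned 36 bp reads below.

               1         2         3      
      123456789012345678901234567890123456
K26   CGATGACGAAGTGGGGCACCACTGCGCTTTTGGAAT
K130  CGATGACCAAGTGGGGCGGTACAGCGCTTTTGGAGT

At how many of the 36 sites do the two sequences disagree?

Differing sites — 8:G/C; 18:A/G; 19:C/G; 20:C/T; 23:T/A; 35:A/G.
That gives 6 mismatches out of 36 aligned sites, so the Hamming distance is 6.

6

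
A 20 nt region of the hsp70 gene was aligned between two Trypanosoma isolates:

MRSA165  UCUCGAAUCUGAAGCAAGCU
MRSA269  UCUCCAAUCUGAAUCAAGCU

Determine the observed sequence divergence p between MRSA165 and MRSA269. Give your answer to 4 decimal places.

Mismatches occur at site 5 (G/C), site 14 (G/U).
There are 2 differences over 20 sites, so p = 2/20 = 0.1000.

0.1000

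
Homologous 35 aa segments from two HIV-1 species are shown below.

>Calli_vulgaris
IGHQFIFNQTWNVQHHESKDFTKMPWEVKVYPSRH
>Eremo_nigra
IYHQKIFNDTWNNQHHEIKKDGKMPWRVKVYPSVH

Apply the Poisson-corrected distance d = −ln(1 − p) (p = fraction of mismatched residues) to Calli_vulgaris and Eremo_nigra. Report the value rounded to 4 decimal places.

0.3365

The sequences differ at positions 2 (G/Y), 5 (F/K), 9 (Q/D), 13 (V/N), 18 (S/I), 20 (D/K), 21 (F/D), 22 (T/G), 27 (E/R), 34 (R/V).
p = 10/35 = 0.285714.
d = −ln(1 − 0.285714) = −ln(0.714286) = 0.3365.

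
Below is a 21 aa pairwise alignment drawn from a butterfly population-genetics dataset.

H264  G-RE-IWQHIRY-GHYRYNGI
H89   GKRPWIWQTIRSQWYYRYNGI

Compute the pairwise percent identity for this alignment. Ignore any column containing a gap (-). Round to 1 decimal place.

Excluding the 3 gap columns leaves 18 comparable sites.
The sequences differ at positions 4 (E/P), 9 (H/T), 12 (Y/S), 14 (G/W), 15 (H/Y).
13 of the 18 comparable sites match, so the percent identity is 13/18 × 100 = 72.2%.

72.2%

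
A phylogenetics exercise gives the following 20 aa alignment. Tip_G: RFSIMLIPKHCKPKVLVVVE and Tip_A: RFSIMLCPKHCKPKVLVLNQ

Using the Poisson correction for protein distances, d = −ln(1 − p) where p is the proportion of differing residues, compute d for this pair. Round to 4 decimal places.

0.2231

Differing sites — 7:I/C; 18:V/L; 19:V/N; 20:E/Q.
p = 4/20 = 0.200000.
d = −ln(1 − 0.200000) = −ln(0.800000) = 0.2231.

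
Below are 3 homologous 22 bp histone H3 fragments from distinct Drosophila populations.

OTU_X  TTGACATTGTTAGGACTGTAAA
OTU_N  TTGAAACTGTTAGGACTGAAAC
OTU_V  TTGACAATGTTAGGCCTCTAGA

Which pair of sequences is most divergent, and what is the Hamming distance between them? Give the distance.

7

Pairwise Hamming distances:
  OTU_X vs OTU_N: 4
  OTU_X vs OTU_V: 4
  OTU_N vs OTU_V: 7
The largest is 7, between OTU_N and OTU_V.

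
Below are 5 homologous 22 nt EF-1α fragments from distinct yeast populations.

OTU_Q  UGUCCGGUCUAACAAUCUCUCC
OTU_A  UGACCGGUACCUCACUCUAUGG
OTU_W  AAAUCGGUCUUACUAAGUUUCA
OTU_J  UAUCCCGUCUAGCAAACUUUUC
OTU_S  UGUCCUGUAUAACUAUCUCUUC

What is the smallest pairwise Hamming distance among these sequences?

4

Pairwise Hamming distances:
  OTU_Q vs OTU_A: 9
  OTU_Q vs OTU_W: 10
  OTU_Q vs OTU_J: 6
  OTU_Q vs OTU_S: 4
  OTU_A vs OTU_W: 14
  OTU_A vs OTU_J: 12
  OTU_A vs OTU_S: 10
  OTU_W vs OTU_J: 10
  OTU_W vs OTU_S: 12
  OTU_J vs OTU_S: 7
The smallest is 4, between OTU_Q and OTU_S.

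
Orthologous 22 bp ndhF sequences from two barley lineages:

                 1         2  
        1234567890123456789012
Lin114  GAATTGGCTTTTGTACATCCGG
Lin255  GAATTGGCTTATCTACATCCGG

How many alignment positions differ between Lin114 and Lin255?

Differing sites — 11:T/A; 13:G/C.
That gives 2 mismatches out of 22 aligned sites, so the Hamming distance is 2.

2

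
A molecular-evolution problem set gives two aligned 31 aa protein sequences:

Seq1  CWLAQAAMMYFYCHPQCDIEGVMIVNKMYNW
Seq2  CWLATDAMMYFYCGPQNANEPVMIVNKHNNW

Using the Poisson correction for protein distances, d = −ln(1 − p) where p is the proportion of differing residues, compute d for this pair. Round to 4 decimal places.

The sequences differ at positions 5 (Q/T), 6 (A/D), 14 (H/G), 17 (C/N), 18 (D/A), 19 (I/N), 21 (G/P), 28 (M/H), 29 (Y/N).
p = 9/31 = 0.290323.
d = −ln(1 − 0.290323) = −ln(0.709677) = 0.3429.

0.3429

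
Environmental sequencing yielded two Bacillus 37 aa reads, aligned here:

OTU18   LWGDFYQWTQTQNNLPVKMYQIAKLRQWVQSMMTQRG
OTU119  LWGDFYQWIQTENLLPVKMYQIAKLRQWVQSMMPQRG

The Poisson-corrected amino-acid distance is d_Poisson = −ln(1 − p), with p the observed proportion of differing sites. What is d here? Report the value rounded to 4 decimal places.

0.1144

The sequences differ at positions 9 (T/I), 12 (Q/E), 14 (N/L), 34 (T/P).
p = 4/37 = 0.108108.
d = −ln(1 − 0.108108) = −ln(0.891892) = 0.1144.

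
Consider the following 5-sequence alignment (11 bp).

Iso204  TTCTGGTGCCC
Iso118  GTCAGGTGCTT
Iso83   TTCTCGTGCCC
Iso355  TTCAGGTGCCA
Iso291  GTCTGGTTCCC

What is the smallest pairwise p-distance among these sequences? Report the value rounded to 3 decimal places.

0.091

Pairwise Hamming distances:
  Iso204 vs Iso118: 4
  Iso204 vs Iso83: 1
  Iso204 vs Iso355: 2
  Iso204 vs Iso291: 2
  Iso118 vs Iso83: 5
  Iso118 vs Iso355: 3
  Iso118 vs Iso291: 4
  Iso83 vs Iso355: 3
  Iso83 vs Iso291: 3
  Iso355 vs Iso291: 4
The smallest is 1 mismatch, between Iso204 and Iso83; p = 1/11 = 0.091.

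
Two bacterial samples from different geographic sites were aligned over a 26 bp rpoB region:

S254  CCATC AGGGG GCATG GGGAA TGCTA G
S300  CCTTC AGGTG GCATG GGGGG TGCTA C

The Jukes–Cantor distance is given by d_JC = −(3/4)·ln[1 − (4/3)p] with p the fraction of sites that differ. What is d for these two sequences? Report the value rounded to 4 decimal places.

0.2222

The sequences differ at positions 3 (A/T), 9 (G/T), 19 (A/G), 20 (A/G), 26 (G/C).
p = 5/26 = 0.192308.
d = −0.75 · ln(1 − (4/3)·0.192308) = −0.75 · ln(0.743589) = −0.75 · (-0.296267) = 0.2222.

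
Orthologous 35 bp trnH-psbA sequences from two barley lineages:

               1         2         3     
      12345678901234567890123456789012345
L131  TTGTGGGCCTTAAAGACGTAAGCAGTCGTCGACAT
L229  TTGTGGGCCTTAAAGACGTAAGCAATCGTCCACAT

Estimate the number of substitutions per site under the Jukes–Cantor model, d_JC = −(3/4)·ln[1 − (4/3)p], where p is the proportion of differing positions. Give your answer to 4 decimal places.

0.0594

Differing sites — 25:G/A; 31:G/C.
p = 2/35 = 0.057143.
d = −0.75 · ln(1 − (4/3)·0.057143) = −0.75 · ln(0.923809) = −0.75 · (-0.079250) = 0.0594.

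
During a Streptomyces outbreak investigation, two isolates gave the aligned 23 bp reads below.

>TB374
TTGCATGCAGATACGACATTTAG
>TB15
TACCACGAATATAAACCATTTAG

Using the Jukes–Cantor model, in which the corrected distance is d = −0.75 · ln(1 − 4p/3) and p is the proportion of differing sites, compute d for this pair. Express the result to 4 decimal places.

The sequences differ at positions 2 (T/A), 3 (G/C), 6 (T/C), 8 (C/A), 10 (G/T), 14 (C/A), 15 (G/A), 16 (A/C).
p = 8/23 = 0.347826.
d = −0.75 · ln(1 − (4/3)·0.347826) = −0.75 · ln(0.536232) = −0.75 · (-0.623188) = 0.4674.

0.4674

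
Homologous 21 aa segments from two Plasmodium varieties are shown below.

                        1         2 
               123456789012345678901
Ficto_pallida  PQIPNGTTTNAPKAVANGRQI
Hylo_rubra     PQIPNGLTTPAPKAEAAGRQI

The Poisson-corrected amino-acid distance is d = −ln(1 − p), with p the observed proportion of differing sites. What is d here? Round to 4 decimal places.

0.2113

Differing sites — 7:T/L; 10:N/P; 15:V/E; 17:N/A.
p = 4/21 = 0.190476.
d = −ln(1 − 0.190476) = −ln(0.809524) = 0.2113.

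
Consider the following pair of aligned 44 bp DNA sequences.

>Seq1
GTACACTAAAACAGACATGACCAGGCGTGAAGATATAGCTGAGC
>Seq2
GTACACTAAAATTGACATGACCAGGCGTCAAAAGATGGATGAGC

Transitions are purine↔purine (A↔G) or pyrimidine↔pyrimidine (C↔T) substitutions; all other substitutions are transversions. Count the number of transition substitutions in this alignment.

Mismatches occur at site 12 (C↔T, transition), site 13 (A↔T, transversion), site 29 (G↔C, transversion), site 32 (G↔A, transition), site 34 (T↔G, transversion), site 37 (A↔G, transition), site 39 (C↔A, transversion).
Of the 7 differences, 3 transitions and 4 transversions, so the answer is 3.

3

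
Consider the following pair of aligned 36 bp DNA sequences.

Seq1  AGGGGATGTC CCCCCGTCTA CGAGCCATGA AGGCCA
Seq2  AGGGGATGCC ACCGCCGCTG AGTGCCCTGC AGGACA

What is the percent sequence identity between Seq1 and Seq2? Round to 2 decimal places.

Mismatches occur at site 9 (T→C), site 11 (C→A), site 14 (C→G), site 16 (G→C), site 17 (T→G), site 20 (A→G), site 21 (C→A), site 23 (A→T), site 27 (A→C), site 30 (A→C), site 34 (C→A).
25 of the 36 sites match, so the percent identity is 25/36 × 100 = 69.44%.

69.44%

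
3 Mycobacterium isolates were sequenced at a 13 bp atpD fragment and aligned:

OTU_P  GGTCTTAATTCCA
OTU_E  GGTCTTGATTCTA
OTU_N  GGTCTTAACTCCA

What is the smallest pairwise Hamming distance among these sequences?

Pairwise Hamming distances:
  OTU_P vs OTU_E: 2
  OTU_P vs OTU_N: 1
  OTU_E vs OTU_N: 3
The smallest is 1, between OTU_P and OTU_N.

1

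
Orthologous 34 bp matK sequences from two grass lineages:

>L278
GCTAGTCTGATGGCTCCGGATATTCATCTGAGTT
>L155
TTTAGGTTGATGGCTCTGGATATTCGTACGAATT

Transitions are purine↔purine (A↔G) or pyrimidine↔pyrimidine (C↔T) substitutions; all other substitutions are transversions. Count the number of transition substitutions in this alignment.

6

The sequences differ at positions 1 (G/T, transversion), 2 (C/T, transition), 6 (T/G, transversion), 7 (C/T, transition), 17 (C/T, transition), 26 (A/G, transition), 28 (C/A, transversion), 29 (T/C, transition), 32 (G/A, transition).
Of the 9 differences, 6 transitions and 3 transversions, so the answer is 6.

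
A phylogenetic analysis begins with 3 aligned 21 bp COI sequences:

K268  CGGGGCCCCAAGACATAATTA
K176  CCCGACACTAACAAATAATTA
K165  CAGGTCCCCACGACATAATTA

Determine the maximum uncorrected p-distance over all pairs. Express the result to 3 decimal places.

0.381

Pairwise Hamming distances:
  K268 vs K176: 7
  K268 vs K165: 3
  K176 vs K165: 8
The largest is 8 mismatches, between K176 and K165; p = 8/21 = 0.381.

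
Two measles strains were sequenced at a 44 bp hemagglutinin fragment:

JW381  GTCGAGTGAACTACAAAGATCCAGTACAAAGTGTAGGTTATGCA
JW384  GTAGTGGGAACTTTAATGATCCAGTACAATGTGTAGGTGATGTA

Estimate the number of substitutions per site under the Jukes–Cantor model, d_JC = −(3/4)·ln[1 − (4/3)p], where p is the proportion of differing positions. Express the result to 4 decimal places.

Mismatches occur at site 3 (C→A), site 5 (A→T), site 7 (T→G), site 13 (A→T), site 14 (C→T), site 17 (A→T), site 30 (A→T), site 39 (T→G), site 43 (C→T).
p = 9/44 = 0.204545.
d = −0.75 · ln(1 − (4/3)·0.204545) = −0.75 · ln(0.727273) = −0.75 · (-0.318453) = 0.2388.

0.2388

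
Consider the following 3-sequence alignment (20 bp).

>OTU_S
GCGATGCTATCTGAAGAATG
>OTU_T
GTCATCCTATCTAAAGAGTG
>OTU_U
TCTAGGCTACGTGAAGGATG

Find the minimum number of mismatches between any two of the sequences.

5

Pairwise Hamming distances:
  OTU_S vs OTU_T: 5
  OTU_S vs OTU_U: 6
  OTU_T vs OTU_U: 10
The smallest is 5, between OTU_S and OTU_T.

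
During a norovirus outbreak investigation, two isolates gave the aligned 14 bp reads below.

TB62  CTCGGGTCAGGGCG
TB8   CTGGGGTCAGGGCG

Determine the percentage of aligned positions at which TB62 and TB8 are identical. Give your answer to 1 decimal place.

The sequences differ at position 3 (C/G).
13 of the 14 sites match, so the percent identity is 13/14 × 100 = 92.9%.

92.9%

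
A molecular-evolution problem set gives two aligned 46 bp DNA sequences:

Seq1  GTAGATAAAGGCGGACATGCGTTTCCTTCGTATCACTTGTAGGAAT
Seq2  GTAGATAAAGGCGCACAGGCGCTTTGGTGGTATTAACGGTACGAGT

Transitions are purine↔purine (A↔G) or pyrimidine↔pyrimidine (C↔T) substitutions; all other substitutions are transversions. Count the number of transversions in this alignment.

Differing sites — 14:G/C (Tv); 18:T/G (Tv); 22:T/C (Ti); 25:C/T (Ti); 26:C/G (Tv); 27:T/G (Tv); 29:C/G (Tv); 34:C/T (Ti); 36:C/A (Tv); 37:T/C (Ti); 38:T/G (Tv); 42:G/C (Tv); 45:A/G (Ti).
Of the 13 differences, 5 transitions and 8 transversions, so the answer is 8.

8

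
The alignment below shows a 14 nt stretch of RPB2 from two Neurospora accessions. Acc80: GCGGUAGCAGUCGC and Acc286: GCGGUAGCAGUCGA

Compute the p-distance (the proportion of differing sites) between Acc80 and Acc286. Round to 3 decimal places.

Differing sites — 14:C/A.
There are 1 differences over 14 sites, so p = 1/14 = 0.071.

0.071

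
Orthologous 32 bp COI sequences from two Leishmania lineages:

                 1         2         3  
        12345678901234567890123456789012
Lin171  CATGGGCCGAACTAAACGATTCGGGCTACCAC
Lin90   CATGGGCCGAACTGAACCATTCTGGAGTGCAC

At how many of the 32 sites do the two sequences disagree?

7

Differing sites — 14:A/G; 18:G/C; 23:G/T; 26:C/A; 27:T/G; 28:A/T; 29:C/G.
That gives 7 mismatches out of 32 aligned sites, so the Hamming distance is 7.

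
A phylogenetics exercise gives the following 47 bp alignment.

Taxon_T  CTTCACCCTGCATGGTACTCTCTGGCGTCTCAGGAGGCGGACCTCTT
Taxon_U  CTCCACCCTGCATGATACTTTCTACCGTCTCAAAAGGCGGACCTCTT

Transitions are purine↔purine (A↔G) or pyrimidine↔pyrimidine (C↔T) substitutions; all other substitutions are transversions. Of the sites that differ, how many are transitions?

Differing sites — 3:T/C (Ti); 15:G/A (Ti); 20:C/T (Ti); 24:G/A (Ti); 25:G/C (Tv); 33:G/A (Ti); 34:G/A (Ti).
Of the 7 differences, 6 transitions and 1 transversion, so the answer is 6.

6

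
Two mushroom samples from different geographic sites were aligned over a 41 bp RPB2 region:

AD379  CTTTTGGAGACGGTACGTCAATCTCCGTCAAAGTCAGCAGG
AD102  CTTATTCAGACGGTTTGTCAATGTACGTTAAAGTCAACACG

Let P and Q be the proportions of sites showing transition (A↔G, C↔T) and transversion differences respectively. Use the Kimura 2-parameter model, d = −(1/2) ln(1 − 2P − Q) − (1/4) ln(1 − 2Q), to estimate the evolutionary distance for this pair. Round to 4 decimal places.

0.2951

Differing sites — 4:T/A (Tv); 6:G/T (Tv); 7:G/C (Tv); 15:A/T (Tv); 16:C/T (Ti); 23:C/G (Tv); 25:C/A (Tv); 29:C/T (Ti); 37:G/A (Ti); 40:G/C (Tv).
Of the 10 differences, 3 transitions and 7 transversions over 41 sites: P = 3/41 = 0.073171, Q = 7/41 = 0.170732.
d = −0.5·ln(0.682926) − 0.25·ln(0.658536) = −0.5·(-0.381369) − 0.25·(-0.417736) = 0.2951.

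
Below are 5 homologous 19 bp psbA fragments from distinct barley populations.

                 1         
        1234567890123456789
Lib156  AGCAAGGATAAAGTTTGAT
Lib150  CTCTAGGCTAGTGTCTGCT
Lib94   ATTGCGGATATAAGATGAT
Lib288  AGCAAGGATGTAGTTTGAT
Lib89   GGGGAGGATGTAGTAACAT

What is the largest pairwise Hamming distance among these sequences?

Pairwise Hamming distances:
  Lib156 vs Lib150: 8
  Lib156 vs Lib94: 8
  Lib156 vs Lib288: 2
  Lib156 vs Lib89: 8
  Lib150 vs Lib94: 11
  Lib150 vs Lib288: 9
  Lib150 vs Lib89: 12
  Lib94 vs Lib288: 8
  Lib94 vs Lib89: 9
  Lib288 vs Lib89: 6
The largest is 12, between Lib150 and Lib89.

12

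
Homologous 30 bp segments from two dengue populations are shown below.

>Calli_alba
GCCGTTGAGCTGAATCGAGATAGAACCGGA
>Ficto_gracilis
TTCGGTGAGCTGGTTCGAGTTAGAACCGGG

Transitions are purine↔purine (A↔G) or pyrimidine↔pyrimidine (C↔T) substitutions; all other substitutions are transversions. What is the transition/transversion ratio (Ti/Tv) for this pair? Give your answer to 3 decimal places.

Differing sites — 1:G/T (Tv); 2:C/T (Ti); 5:T/G (Tv); 13:A/G (Ti); 14:A/T (Tv); 20:A/T (Tv); 30:A/G (Ti).
Of the 7 differences, 3 transitions and 4 transversions, so Ti/Tv = 3/4 = 0.750.

0.750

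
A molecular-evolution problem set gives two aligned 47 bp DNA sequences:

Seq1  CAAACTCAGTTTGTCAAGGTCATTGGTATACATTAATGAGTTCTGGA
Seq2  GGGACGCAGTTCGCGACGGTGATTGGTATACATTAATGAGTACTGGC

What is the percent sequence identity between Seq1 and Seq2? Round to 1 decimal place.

Differing sites — 1:C/G; 2:A/G; 3:A/G; 6:T/G; 12:T/C; 14:T/C; 15:C/G; 17:A/C; 21:C/G; 42:T/A; 47:A/C.
36 of the 47 sites match, so the percent identity is 36/47 × 100 = 76.6%.

76.6%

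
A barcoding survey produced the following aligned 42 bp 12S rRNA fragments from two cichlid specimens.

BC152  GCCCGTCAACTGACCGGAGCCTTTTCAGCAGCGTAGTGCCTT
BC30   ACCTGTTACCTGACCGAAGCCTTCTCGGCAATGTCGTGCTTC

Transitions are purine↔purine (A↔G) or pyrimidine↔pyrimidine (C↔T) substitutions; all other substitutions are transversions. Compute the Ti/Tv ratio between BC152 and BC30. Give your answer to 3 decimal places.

5.000

Mismatches occur at site 1 (G/A, transition), site 4 (C/T, transition), site 7 (C/T, transition), site 9 (A/C, transversion), site 17 (G/A, transition), site 24 (T/C, transition), site 27 (A/G, transition), site 31 (G/A, transition), site 32 (C/T, transition), site 35 (A/C, transversion), site 40 (C/T, transition), site 42 (T/C, transition).
Of the 12 differences, 10 transitions and 2 transversions, so Ti/Tv = 10/2 = 5.000.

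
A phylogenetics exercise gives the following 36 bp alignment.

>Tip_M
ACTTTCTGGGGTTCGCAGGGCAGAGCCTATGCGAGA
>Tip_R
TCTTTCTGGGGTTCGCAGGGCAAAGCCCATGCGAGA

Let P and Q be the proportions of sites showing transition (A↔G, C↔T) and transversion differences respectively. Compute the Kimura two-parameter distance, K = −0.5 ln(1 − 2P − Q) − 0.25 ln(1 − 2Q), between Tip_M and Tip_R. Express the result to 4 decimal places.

0.0891

Mismatches occur at site 1 (A↔T, transversion), site 23 (G↔A, transition), site 28 (T↔C, transition).
Of the 3 differences, 2 transitions and 1 transversion over 36 sites: P = 2/36 = 0.055556, Q = 1/36 = 0.027778.
d = −0.5·ln(0.861110) − 0.25·ln(0.944444) = −0.5·(-0.149533) − 0.25·(-0.057159) = 0.0891.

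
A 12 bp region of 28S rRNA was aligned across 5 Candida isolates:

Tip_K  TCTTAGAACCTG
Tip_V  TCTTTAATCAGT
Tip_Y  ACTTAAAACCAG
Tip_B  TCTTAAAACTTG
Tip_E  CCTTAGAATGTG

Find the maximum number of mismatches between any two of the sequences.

8

Pairwise Hamming distances:
  Tip_K vs Tip_V: 6
  Tip_K vs Tip_Y: 3
  Tip_K vs Tip_B: 2
  Tip_K vs Tip_E: 3
  Tip_V vs Tip_Y: 6
  Tip_V vs Tip_B: 5
  Tip_V vs Tip_E: 8
  Tip_Y vs Tip_B: 3
  Tip_Y vs Tip_E: 5
  Tip_B vs Tip_E: 4
The largest is 8, between Tip_V and Tip_E.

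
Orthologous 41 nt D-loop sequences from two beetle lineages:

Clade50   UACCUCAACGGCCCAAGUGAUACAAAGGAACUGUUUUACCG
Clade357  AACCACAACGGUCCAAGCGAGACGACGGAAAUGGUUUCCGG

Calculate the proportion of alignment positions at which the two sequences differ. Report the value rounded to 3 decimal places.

Differing sites — 1:U/A; 5:U/A; 12:C/U; 18:U/C; 21:U/G; 24:A/G; 26:A/C; 31:C/A; 34:U/G; 38:A/C; 40:C/G.
There are 11 differences over 41 sites, so p = 11/41 = 0.268.

0.268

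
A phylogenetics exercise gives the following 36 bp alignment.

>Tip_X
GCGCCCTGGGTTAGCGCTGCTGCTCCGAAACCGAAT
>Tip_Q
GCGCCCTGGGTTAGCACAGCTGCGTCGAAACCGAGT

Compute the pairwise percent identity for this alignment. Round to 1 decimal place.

The sequences differ at positions 16 (G/A), 18 (T/A), 24 (T/G), 25 (C/T), 35 (A/G).
31 of the 36 sites match, so the percent identity is 31/36 × 100 = 86.1%.

86.1%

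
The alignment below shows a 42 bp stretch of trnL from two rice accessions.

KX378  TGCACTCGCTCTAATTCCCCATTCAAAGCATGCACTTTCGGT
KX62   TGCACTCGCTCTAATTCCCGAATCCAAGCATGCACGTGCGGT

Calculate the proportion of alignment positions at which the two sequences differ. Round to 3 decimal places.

Differing sites — 20:C/G; 22:T/A; 25:A/C; 36:T/G; 38:T/G.
There are 5 differences over 42 sites, so p = 5/42 = 0.119.

0.119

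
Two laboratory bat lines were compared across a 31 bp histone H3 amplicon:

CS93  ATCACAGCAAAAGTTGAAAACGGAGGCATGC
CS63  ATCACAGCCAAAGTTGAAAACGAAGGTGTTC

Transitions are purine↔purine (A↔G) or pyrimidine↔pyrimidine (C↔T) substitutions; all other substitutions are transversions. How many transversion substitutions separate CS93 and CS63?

2

Mismatches occur at site 9 (A→C, transversion), site 23 (G→A, transition), site 27 (C→T, transition), site 28 (A→G, transition), site 30 (G→T, transversion).
Of the 5 differences, 3 transitions and 2 transversions, so the answer is 2.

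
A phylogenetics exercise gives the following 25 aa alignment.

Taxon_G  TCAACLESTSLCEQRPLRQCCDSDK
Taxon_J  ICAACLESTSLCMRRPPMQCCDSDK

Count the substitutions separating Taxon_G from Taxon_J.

Differing sites — 1:T/I; 13:E/M; 14:Q/R; 17:L/P; 18:R/M.
That gives 5 mismatches out of 25 aligned sites, so the Hamming distance is 5.

5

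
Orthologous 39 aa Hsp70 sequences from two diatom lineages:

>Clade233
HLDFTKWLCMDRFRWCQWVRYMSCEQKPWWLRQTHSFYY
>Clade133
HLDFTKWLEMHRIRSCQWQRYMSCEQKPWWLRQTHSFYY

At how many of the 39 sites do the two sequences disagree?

5

The sequences differ at positions 9 (C/E), 11 (D/H), 13 (F/I), 15 (W/S), 19 (V/Q).
That gives 5 mismatches out of 39 aligned sites, so the Hamming distance is 5.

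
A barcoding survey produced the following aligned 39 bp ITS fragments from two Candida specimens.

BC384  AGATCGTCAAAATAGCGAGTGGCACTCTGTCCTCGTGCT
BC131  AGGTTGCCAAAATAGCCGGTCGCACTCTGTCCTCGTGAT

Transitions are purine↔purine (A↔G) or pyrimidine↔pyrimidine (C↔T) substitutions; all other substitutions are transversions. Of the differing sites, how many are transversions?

3

Differing sites — 3:A/G (Ti); 5:C/T (Ti); 7:T/C (Ti); 17:G/C (Tv); 18:A/G (Ti); 21:G/C (Tv); 38:C/A (Tv).
Of the 7 differences, 4 transitions and 3 transversions, so the answer is 3.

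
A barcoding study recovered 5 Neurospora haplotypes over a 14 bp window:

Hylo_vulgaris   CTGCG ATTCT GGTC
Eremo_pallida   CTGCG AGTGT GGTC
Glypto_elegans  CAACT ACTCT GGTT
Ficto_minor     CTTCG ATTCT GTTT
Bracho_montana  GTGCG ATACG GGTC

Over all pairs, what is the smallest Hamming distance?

Pairwise Hamming distances:
  Hylo_vulgaris vs Eremo_pallida: 2
  Hylo_vulgaris vs Glypto_elegans: 5
  Hylo_vulgaris vs Ficto_minor: 3
  Hylo_vulgaris vs Bracho_montana: 3
  Eremo_pallida vs Glypto_elegans: 6
  Eremo_pallida vs Ficto_minor: 5
  Eremo_pallida vs Bracho_montana: 5
  Glypto_elegans vs Ficto_minor: 5
  Glypto_elegans vs Bracho_montana: 8
  Ficto_minor vs Bracho_montana: 6
The smallest is 2, between Hylo_vulgaris and Eremo_pallida.

2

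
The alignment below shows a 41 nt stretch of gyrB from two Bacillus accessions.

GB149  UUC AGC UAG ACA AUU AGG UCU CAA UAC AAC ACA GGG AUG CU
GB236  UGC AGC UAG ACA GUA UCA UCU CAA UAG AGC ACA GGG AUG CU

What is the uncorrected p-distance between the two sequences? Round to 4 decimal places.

Differing sites — 2:U/G; 13:A/G; 15:U/A; 16:A/U; 17:G/C; 18:G/A; 27:C/G; 29:A/G.
There are 8 differences over 41 sites, so p = 8/41 = 0.1951.

0.1951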